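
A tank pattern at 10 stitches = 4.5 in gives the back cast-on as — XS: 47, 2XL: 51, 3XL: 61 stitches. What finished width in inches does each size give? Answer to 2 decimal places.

10/4.5 = 2.222 sts per in.
XS: 47 / 2.222 = 21.150 → 21.15 in.
2XL: 51 / 2.222 = 22.950 → 22.95 in.
3XL: 61 / 2.222 = 27.450 → 27.45 in.

XS 21.15 inches; 2XL 22.95 inches; 3XL 27.45 inches.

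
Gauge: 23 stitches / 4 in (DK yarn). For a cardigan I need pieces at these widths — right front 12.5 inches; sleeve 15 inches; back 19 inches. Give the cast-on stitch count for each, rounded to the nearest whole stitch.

right front 72; sleeve 86; back 109.

Rate = 23/4 = 5.75 sts per in.
right front: 12.5 × 5.75 = 71.88 → 72.
sleeve: 15 × 5.75 = 86.25 → 86.
back: 19 × 5.75 = 109.25 → 109.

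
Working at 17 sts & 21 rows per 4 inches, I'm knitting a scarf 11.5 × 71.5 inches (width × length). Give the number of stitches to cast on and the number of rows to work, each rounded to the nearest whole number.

Stitch gauge = 17/4 = 4.25 sts/in; 11.5 × 4.25 = 48.88 → 49 sts.
Row gauge = 21/4 = 5.25 rows/in; 71.5 × 5.25 = 375.38 → 375 rows.

Cast on 49 stitches and work 375 rows.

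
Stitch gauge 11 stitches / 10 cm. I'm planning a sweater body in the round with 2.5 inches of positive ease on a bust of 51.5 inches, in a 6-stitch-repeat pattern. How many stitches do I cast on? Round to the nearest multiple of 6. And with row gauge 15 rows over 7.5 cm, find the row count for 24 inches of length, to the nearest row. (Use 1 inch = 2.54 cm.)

Cast on 150 stitches; work 122 rows.

Finished = 51.5 + 2.5 = 54 inches.
54 inches × 2.54 = 137.16 cm.
11/10 = 1.1 sts per cm; 137.16 × 1.1 = 150.88 sts.
Nearest multiple of 6 → 150.
24 inches = 60.96 cm; × 2 = 121.92 → 122 rows.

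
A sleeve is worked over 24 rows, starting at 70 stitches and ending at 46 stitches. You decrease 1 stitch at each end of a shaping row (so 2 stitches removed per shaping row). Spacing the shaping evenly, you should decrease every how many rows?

Decrease every 2nd row.

Stitches to remove: |46 − 70| = 24.
Shaping rows needed: 24 / 2 = 12.
24 rows / 12 = every 2 rows.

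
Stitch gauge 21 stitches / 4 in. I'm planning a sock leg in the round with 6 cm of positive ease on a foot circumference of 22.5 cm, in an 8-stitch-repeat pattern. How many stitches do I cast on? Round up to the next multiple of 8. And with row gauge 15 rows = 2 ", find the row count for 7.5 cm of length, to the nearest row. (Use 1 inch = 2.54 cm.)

Cast on 64 stitches; work 22 rows.

Finished = 22.5 + 6 = 28.5 cm.
28.5 cm × 1/2.54 = 11.22 inches.
21/4 = 5.25 sts per in; 11.22 × 5.25 = 58.91 sts.
Next multiple of 8 → 64.
7.5 cm = 2.95 inches; × 7.5 = 22.15 → 22 rows.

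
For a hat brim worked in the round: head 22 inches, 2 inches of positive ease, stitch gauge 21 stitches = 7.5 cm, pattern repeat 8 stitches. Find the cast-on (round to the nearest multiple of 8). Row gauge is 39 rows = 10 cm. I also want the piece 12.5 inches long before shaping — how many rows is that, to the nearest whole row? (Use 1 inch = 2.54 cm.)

Finished = 22 + 2 = 24 inches.
24 inches × 2.54 = 60.96 cm.
21/7.5 = 2.8 sts per cm; 60.96 × 2.8 = 170.69 sts.
Nearest multiple of 8 → 168.
12.5 inches = 31.75 cm; × 3.9 = 123.83 → 124 rows.

Cast on 168 stitches; work 124 rows.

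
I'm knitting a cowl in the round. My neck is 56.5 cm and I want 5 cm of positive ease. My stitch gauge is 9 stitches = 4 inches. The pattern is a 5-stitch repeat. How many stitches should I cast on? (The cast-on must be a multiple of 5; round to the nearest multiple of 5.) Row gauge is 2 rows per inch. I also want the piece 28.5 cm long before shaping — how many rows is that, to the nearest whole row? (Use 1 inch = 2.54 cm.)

Cast on 55 stitches; work 22 rows.

Finished = 56.5 + 5 = 61.5 cm.
61.5 cm × 1/2.54 = 24.21 inches.
9/4 = 2.25 sts per in; 24.21 × 2.25 = 54.48 sts.
Nearest multiple of 5 → 55.
28.5 cm = 11.22 inches; × 2 = 22.44 → 22 rows.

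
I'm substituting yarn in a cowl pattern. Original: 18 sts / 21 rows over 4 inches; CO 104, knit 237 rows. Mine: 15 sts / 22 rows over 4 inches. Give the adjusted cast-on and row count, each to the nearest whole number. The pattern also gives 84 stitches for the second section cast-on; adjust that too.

Stitches: 104 × 15/18 = 86.67 → 87.
Rows: 237 × 22/21 = 248.29 → 248.
second section cast-on: 84 × 15/18 = 70.00 → 70.

Cast on 87 stitches; work 248 rows; second section cast-on 70 stitches.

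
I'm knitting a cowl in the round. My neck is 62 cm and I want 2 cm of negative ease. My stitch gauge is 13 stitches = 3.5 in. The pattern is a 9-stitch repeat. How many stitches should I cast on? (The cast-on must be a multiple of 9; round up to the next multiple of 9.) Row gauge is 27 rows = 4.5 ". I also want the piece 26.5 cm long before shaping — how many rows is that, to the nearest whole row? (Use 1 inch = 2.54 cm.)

Finished = 62 − 2 = 60 cm.
60 cm × 1/2.54 = 23.62 inches.
13/3.5 = 3.714 sts per in; 23.62 × 3.714 = 87.74 sts.
Next multiple of 9 → 90.
26.5 cm = 10.43 inches; × 6 = 62.60 → 63 rows.

Cast on 90 stitches; work 63 rows.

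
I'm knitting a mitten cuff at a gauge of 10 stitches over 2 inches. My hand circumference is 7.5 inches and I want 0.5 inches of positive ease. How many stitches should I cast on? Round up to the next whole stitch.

CO 40 sts.

Finished = 7.5 + 0.5 = 8 in.
10 / 2 = 5 sts per inch.
8.00 × 5 = 40.00 sts.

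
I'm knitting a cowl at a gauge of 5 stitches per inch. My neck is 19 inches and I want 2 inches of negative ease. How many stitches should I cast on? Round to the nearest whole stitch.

CO 85 sts.

Finished = 19 − 2 = 17 in.
5 / 1 = 5 sts per inch.
17.00 × 5 = 85.00 sts.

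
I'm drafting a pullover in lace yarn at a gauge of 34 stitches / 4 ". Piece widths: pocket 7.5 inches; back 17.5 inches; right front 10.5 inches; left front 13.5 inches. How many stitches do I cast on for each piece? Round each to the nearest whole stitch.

pocket 64; back 149; right front 89; left front 115.

Rate = 34/4 = 8.5 sts per in.
pocket: 7.5 × 8.5 = 63.75 → 64.
back: 17.5 × 8.5 = 148.75 → 149.
right front: 10.5 × 8.5 = 89.25 → 89.
left front: 13.5 × 8.5 = 114.75 → 115.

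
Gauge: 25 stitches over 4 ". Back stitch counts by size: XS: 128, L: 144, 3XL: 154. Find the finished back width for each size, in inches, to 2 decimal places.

25/4 = 6.25 sts per in.
XS: 128 / 6.25 = 20.480 → 20.48 in.
L: 144 / 6.25 = 23.040 → 23.04 in.
3XL: 154 / 6.25 = 24.640 → 24.64 in.

XS 20.48 inches; L 23.04 inches; 3XL 24.64 inches.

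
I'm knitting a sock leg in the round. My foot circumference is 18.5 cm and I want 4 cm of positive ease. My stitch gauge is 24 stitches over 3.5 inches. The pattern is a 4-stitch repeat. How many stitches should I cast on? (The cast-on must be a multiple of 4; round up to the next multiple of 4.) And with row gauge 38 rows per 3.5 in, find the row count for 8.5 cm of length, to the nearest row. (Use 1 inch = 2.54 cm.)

Finished = 18.5 + 4 = 22.5 cm.
22.5 cm × 1/2.54 = 8.86 inches.
24/3.5 = 6.857 sts per in; 8.86 × 6.857 = 60.74 sts.
Next multiple of 4 → 64.
8.5 cm = 3.35 inches; × 10.857 = 36.33 → 36 rows.

Cast on 64 stitches; work 36 rows.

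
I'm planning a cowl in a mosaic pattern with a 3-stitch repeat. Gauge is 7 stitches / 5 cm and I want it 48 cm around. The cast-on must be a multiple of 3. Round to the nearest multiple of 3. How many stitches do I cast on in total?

66 stitches.

7 / 5 = 1.4 sts per cm.
48 × 1.4 = 67.20 sts.
Nearest multiple of 3: 66.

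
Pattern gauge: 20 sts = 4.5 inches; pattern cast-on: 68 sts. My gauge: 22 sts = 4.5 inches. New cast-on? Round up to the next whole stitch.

Scale factor = 22 / 20 = 1.100.
68 × 22 / 20 = 74.80 sts.
→ 75 sts.

Cast on 75 stitches.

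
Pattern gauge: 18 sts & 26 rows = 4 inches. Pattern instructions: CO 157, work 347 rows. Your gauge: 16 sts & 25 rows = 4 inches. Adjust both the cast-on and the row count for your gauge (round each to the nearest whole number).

Cast on 140 stitches; work 334 rows.

Stitches: 157 × 16/18 = 139.56 → 140.
Rows: 347 × 25/26 = 333.65 → 334.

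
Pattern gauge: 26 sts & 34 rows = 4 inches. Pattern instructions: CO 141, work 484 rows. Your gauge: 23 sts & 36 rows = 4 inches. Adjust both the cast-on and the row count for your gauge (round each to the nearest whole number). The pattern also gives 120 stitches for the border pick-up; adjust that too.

Cast on 125 stitches; work 512 rows; border pick-up 106 stitches.

Stitches: 141 × 23/26 = 124.73 → 125.
Rows: 484 × 36/34 = 512.47 → 512.
border pick-up: 120 × 23/26 = 106.15 → 106.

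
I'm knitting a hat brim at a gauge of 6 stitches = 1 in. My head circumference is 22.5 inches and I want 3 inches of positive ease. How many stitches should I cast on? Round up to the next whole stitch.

Finished = 22.5 + 3 = 25.5 in.
6 / 1 = 6 sts per inch.
25.50 × 6 = 153.00 sts.

Cast on 153 stitches.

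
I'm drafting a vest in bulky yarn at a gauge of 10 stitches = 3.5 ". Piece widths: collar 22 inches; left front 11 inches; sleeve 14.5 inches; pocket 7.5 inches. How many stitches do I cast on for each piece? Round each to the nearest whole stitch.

Rate = 10/3.5 = 2.857 sts per in.
collar: 22 × 2.857 = 62.86 → 63.
left front: 11 × 2.857 = 31.43 → 31.
sleeve: 14.5 × 2.857 = 41.43 → 41.
pocket: 7.5 × 2.857 = 21.43 → 21.

collar 63; left front 31; sleeve 41; pocket 21.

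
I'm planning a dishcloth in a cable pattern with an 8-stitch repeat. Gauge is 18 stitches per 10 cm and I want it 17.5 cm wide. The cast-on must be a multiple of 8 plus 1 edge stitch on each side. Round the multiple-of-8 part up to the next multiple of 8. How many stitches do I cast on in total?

18 / 10 = 1.8 sts per cm.
17.5 × 1.8 = 31.50 sts.
Less 2 edge sts → 29.50 for the repeat.
Next multiple of 8: 32.
Add back 2 edge sts → 34.

CO 34 sts.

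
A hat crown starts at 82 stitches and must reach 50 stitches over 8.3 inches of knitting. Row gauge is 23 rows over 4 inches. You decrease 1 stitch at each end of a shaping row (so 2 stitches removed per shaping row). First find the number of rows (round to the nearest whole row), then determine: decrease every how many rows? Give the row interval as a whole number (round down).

Rows = 8.3 × 5.75 = 47.7 → 48 rows.
Stitches to remove: 32 → 16 shaping rows (at 2 st each).
48 / 16 = 3.00 → every 3 rows.

Decrease every 3rd row.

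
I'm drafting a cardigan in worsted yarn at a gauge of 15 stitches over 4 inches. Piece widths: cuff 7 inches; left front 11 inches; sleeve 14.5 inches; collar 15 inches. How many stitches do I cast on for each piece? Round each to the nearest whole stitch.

cuff 26; left front 41; sleeve 54; collar 56.

Rate = 15/4 = 3.75 sts per in.
cuff: 7 × 3.75 = 26.25 → 26.
left front: 11 × 3.75 = 41.25 → 41.
sleeve: 14.5 × 3.75 = 54.38 → 54.
collar: 15 × 3.75 = 56.25 → 56.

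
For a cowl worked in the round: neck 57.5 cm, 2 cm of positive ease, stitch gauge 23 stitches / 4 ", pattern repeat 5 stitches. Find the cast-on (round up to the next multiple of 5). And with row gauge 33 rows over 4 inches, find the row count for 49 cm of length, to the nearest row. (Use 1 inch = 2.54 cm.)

Finished = 57.5 + 2 = 59.5 cm.
59.5 cm × 1/2.54 = 23.43 inches.
23/4 = 5.75 sts per in; 23.43 × 5.75 = 134.69 sts.
Next multiple of 5 → 135.
49 cm = 19.29 inches; × 8.25 = 159.15 → 159 rows.

Cast on 135 stitches; work 159 rows.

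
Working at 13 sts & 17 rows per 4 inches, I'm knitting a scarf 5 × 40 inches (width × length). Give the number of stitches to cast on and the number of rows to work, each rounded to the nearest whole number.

Cast on 16 stitches and work 170 rows.

Stitch gauge = 13/4 = 3.25 sts/in; 5 × 3.25 = 16.25 → 16 sts.
Row gauge = 17/4 = 4.25 rows/in; 40 × 4.25 = 170.00 → 170 rows.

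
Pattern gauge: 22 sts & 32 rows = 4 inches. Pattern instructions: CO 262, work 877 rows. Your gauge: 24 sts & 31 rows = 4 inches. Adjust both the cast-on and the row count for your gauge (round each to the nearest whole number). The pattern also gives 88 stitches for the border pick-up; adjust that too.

Cast on 286 stitches; work 850 rows; border pick-up 96 stitches.

Stitches: 262 × 24/22 = 285.82 → 286.
Rows: 877 × 31/32 = 849.59 → 850.
border pick-up: 88 × 24/22 = 96.00 → 96.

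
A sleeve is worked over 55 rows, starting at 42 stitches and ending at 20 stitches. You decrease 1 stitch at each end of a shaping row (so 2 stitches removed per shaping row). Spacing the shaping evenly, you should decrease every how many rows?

Stitches to remove: |20 − 42| = 22.
Shaping rows needed: 22 / 2 = 11.
55 rows / 11 = every 5 rows.

Decrease every 5th row.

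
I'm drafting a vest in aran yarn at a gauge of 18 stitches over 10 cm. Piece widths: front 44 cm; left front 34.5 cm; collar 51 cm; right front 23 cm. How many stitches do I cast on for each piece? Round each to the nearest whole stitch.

front 79; left front 62; collar 92; right front 41.

Rate = 18/10 = 1.8 sts per cm.
front: 44 × 1.8 = 79.20 → 79.
left front: 34.5 × 1.8 = 62.10 → 62.
collar: 51 × 1.8 = 91.80 → 92.
right front: 23 × 1.8 = 41.40 → 41.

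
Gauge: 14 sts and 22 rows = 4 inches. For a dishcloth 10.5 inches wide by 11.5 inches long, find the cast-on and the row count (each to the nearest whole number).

Cast on 37 stitches and work 63 rows.

Stitch gauge = 14/4 = 3.5 sts/in; 10.5 × 3.5 = 36.75 → 37 sts.
Row gauge = 22/4 = 5.5 rows/in; 11.5 × 5.5 = 63.25 → 63 rows.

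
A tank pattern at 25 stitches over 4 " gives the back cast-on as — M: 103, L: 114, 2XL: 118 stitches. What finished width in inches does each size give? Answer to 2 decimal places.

M 16.48 inches; L 18.24 inches; 2XL 18.88 inches.

25/4 = 6.25 sts per in.
M: 103 / 6.25 = 16.480 → 16.48 in.
L: 114 / 6.25 = 18.240 → 18.24 in.
2XL: 118 / 6.25 = 18.880 → 18.88 in.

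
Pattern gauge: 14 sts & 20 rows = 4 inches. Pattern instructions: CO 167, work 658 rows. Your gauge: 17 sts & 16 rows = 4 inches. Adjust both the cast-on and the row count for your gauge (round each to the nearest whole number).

Cast on 203 stitches; work 526 rows.

Stitches: 167 × 17/14 = 202.79 → 203.
Rows: 658 × 16/20 = 526.40 → 526.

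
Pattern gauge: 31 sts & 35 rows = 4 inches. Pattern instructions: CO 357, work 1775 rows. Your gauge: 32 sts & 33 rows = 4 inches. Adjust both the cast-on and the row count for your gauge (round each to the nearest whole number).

Cast on 369 stitches; work 1674 rows.

Stitches: 357 × 32/31 = 368.52 → 369.
Rows: 1775 × 33/35 = 1673.57 → 1674.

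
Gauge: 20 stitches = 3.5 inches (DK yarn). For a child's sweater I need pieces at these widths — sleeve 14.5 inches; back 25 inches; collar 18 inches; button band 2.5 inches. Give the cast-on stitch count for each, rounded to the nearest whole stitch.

sleeve 83; back 143; collar 103; button band 14.

Rate = 20/3.5 = 5.714 sts per in.
sleeve: 14.5 × 5.714 = 82.86 → 83.
back: 25 × 5.714 = 142.86 → 143.
collar: 18 × 5.714 = 102.86 → 103.
button band: 2.5 × 5.714 = 14.29 → 14.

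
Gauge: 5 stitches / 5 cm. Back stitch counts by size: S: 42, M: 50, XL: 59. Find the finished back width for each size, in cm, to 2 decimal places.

5/5 = 1 sts per cm.
S: 42 / 1 = 42.000 → 42.00 cm.
M: 50 / 1 = 50.000 → 50.00 cm.
XL: 59 / 1 = 59.000 → 59.00 cm.

S 42.00 cm; M 50.00 cm; XL 59.00 cm.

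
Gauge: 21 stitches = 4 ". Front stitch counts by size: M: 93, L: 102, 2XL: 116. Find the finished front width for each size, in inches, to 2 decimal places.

21/4 = 5.25 sts per in.
M: 93 / 5.25 = 17.714 → 17.71 in.
L: 102 / 5.25 = 19.429 → 19.43 in.
2XL: 116 / 5.25 = 22.095 → 22.10 in.

M 17.71 inches; L 19.43 inches; 2XL 22.10 inches.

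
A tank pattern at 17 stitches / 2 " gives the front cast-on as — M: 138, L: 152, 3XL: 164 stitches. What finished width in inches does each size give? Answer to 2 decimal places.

M 16.24 inches; L 17.88 inches; 3XL 19.29 inches.

17/2 = 8.5 sts per in.
M: 138 / 8.5 = 16.235 → 16.24 in.
L: 152 / 8.5 = 17.882 → 17.88 in.
3XL: 164 / 8.5 = 19.294 → 19.29 in.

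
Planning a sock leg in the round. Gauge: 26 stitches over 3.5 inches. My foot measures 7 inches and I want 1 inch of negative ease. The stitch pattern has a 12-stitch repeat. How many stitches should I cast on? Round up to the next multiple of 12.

Finished = 7 − 1 = 6 inches.
26 / 3.5 = 7.429 sts/in.
6 × 7.429 = 44.57 sts.
Next multiple of 12: 48.

Cast on 48 stitches.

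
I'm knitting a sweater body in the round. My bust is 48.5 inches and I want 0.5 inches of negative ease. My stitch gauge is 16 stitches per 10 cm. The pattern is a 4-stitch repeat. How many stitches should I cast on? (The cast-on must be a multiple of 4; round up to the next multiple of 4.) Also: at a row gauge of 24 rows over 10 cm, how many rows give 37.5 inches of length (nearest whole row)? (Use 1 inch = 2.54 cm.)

Finished = 48.5 − 0.5 = 48 inches.
48 inches × 2.54 = 121.92 cm.
16/10 = 1.6 sts per cm; 121.92 × 1.6 = 195.07 sts.
Next multiple of 4 → 196.
37.5 inches = 95.25 cm; × 2.4 = 228.60 → 229 rows.

Cast on 196 stitches; work 229 rows.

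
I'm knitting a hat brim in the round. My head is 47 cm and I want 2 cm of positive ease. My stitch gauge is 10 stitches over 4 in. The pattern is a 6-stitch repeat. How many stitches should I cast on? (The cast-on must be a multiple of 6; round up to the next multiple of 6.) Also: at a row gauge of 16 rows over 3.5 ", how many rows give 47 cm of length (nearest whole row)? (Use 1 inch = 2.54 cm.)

Finished = 47 + 2 = 49 cm.
49 cm × 1/2.54 = 19.29 inches.
10/4 = 2.5 sts per in; 19.29 × 2.5 = 48.23 sts.
Next multiple of 6 → 54.
47 cm = 18.50 inches; × 4.571 = 84.59 → 85 rows.

Cast on 54 stitches; work 85 rows.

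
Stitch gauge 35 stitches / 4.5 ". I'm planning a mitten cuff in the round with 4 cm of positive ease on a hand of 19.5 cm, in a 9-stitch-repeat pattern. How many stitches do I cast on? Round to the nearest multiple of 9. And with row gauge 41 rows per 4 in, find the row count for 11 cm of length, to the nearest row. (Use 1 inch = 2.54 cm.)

Finished = 19.5 + 4 = 23.5 cm.
23.5 cm × 1/2.54 = 9.25 inches.
35/4.5 = 7.778 sts per in; 9.25 × 7.778 = 71.96 sts.
Nearest multiple of 9 → 72.
11 cm = 4.33 inches; × 10.25 = 44.39 → 44 rows.

Cast on 72 stitches; work 44 rows.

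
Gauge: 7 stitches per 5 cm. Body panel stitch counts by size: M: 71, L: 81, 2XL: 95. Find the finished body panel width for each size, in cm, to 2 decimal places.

M 50.71 cm; L 57.86 cm; 2XL 67.86 cm.

7/5 = 1.4 sts per cm.
M: 71 / 1.4 = 50.714 → 50.71 cm.
L: 81 / 1.4 = 57.857 → 57.86 cm.
2XL: 95 / 1.4 = 67.857 → 67.86 cm.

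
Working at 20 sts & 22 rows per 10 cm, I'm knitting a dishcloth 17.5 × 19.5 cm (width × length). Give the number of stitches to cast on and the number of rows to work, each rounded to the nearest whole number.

Cast on 35 stitches and work 43 rows.

Stitch gauge = 20/10 = 2 sts/cm; 17.5 × 2 = 35.00 → 35 sts.
Row gauge = 22/10 = 2.2 rows/cm; 19.5 × 2.2 = 42.90 → 43 rows.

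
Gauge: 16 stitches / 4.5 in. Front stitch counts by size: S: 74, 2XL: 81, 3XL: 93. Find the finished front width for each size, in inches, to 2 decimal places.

16/4.5 = 3.556 sts per in.
S: 74 / 3.556 = 20.812 → 20.81 in.
2XL: 81 / 3.556 = 22.781 → 22.78 in.
3XL: 93 / 3.556 = 26.156 → 26.16 in.

S 20.81 inches; 2XL 22.78 inches; 3XL 26.16 inches.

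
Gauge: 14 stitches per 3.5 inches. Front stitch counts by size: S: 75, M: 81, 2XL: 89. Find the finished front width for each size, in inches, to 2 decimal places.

S 18.75 inches; M 20.25 inches; 2XL 22.25 inches.

14/3.5 = 4 sts per in.
S: 75 / 4 = 18.750 → 18.75 in.
M: 81 / 4 = 20.250 → 20.25 in.
2XL: 89 / 4 = 22.250 → 22.25 in.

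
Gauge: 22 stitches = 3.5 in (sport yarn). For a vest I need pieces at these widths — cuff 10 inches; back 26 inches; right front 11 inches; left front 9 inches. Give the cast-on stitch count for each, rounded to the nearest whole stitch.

Rate = 22/3.5 = 6.286 sts per in.
cuff: 10 × 6.286 = 62.86 → 63.
back: 26 × 6.286 = 163.43 → 163.
right front: 11 × 6.286 = 69.14 → 69.
left front: 9 × 6.286 = 56.57 → 57.

cuff 63; back 163; right front 69; left front 57.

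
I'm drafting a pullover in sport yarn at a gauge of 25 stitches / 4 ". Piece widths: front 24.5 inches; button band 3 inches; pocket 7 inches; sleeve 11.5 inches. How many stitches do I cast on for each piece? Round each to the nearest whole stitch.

front 153; button band 19; pocket 44; sleeve 72.

Rate = 25/4 = 6.25 sts per in.
front: 24.5 × 6.25 = 153.12 → 153.
button band: 3 × 6.25 = 18.75 → 19.
pocket: 7 × 6.25 = 43.75 → 44.
sleeve: 11.5 × 6.25 = 71.88 → 72.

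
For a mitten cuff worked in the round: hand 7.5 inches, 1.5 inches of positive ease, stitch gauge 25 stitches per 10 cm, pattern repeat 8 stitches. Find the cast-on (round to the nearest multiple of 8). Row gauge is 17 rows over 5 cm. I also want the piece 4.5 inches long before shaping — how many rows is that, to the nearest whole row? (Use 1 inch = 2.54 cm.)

Cast on 56 stitches; work 39 rows.

Finished = 7.5 + 1.5 = 9 inches.
9 inches × 2.54 = 22.86 cm.
25/10 = 2.5 sts per cm; 22.86 × 2.5 = 57.15 sts.
Nearest multiple of 8 → 56.
4.5 inches = 11.43 cm; × 3.4 = 38.86 → 39 rows.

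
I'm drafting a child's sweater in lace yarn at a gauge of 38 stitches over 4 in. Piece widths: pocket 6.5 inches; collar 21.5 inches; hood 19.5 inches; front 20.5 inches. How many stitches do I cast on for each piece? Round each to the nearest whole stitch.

pocket 62; collar 204; hood 185; front 195.

Rate = 38/4 = 9.5 sts per in.
pocket: 6.5 × 9.5 = 61.75 → 62.
collar: 21.5 × 9.5 = 204.25 → 204.
hood: 19.5 × 9.5 = 185.25 → 185.
front: 20.5 × 9.5 = 194.75 → 195.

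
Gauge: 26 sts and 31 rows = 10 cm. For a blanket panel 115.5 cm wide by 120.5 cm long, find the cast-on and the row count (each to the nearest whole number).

Cast on 300 stitches and work 374 rows.

Stitch gauge = 26/10 = 2.6 sts/cm; 115.5 × 2.6 = 300.30 → 300 sts.
Row gauge = 31/10 = 3.1 rows/cm; 120.5 × 3.1 = 373.55 → 374 rows.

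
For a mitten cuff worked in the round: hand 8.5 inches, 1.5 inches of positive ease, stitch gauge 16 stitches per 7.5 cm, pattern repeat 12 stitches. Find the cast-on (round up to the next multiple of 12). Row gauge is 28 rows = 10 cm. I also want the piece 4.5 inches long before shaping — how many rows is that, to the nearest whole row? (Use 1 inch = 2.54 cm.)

Finished = 8.5 + 1.5 = 10 inches.
10 inches × 2.54 = 25.40 cm.
16/7.5 = 2.133 sts per cm; 25.40 × 2.133 = 54.19 sts.
Next multiple of 12 → 60.
4.5 inches = 11.43 cm; × 2.8 = 32.00 → 32 rows.

Cast on 60 stitches; work 32 rows.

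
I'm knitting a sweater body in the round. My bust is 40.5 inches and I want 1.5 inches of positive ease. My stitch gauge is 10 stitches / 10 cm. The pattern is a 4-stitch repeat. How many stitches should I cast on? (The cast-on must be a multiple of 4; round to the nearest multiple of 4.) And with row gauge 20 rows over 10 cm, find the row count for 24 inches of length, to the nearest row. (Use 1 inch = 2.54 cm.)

Finished = 40.5 + 1.5 = 42 inches.
42 inches × 2.54 = 106.68 cm.
10/10 = 1 sts per cm; 106.68 × 1 = 106.68 sts.
Nearest multiple of 4 → 108.
24 inches = 60.96 cm; × 2 = 121.92 → 122 rows.

Cast on 108 stitches; work 122 rows.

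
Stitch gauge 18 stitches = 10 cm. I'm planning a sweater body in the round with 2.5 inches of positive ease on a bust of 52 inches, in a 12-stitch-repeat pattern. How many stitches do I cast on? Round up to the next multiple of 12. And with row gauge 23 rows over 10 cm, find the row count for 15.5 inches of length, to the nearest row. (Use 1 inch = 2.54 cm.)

Finished = 52 + 2.5 = 54.5 inches.
54.5 inches × 2.54 = 138.43 cm.
18/10 = 1.8 sts per cm; 138.43 × 1.8 = 249.17 sts.
Next multiple of 12 → 252.
15.5 inches = 39.37 cm; × 2.3 = 90.55 → 91 rows.

Cast on 252 stitches; work 91 rows.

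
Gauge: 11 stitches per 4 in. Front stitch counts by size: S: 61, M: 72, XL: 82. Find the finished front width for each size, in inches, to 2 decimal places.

S 22.18 inches; M 26.18 inches; XL 29.82 inches.

11/4 = 2.75 sts per in.
S: 61 / 2.75 = 22.182 → 22.18 in.
M: 72 / 2.75 = 26.182 → 26.18 in.
XL: 82 / 2.75 = 29.818 → 29.82 in.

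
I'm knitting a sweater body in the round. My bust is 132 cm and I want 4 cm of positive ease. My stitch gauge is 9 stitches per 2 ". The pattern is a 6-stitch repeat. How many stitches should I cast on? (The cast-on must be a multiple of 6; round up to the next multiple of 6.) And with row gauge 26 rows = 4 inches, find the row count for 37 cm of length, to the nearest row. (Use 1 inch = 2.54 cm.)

Finished = 132 + 4 = 136 cm.
136 cm × 1/2.54 = 53.54 inches.
9/2 = 4.5 sts per in; 53.54 × 4.5 = 240.94 sts.
Next multiple of 6 → 246.
37 cm = 14.57 inches; × 6.5 = 94.69 → 95 rows.

Cast on 246 stitches; work 95 rows.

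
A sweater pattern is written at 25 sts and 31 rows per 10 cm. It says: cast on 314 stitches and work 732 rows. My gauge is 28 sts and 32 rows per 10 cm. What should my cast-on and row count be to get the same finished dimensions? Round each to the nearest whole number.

Cast on 352 stitches; work 756 rows.

Stitches: 314 × 28/25 = 351.68 → 352.
Rows: 732 × 32/31 = 755.61 → 756.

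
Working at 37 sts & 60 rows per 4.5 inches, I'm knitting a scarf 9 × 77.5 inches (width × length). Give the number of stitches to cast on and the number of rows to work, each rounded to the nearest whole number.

Cast on 74 stitches and work 1033 rows.

Stitch gauge = 37/4.5 = 8.222 sts/in; 9 × 8.222 = 74.00 → 74 sts.
Row gauge = 60/4.5 = 13.333 rows/in; 77.5 × 13.333 = 1033.33 → 1033 rows.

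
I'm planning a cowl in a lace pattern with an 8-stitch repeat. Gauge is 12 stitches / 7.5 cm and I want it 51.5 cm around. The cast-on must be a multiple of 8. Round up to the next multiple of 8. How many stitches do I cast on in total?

12 / 7.5 = 1.6 sts per cm.
51.5 × 1.6 = 82.40 sts.
Next multiple of 8: 88.

Cast on 88 stitches.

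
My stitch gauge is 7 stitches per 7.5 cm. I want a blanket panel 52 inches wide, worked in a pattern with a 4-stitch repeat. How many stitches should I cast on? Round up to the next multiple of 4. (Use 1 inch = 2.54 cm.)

124 stitches.

52 in = 52 × 2.54 = 132.08 cm.
7 / 7.5 = 0.933 sts/cm.
132.08 × 0.933 = 123.27 sts.
→ 124.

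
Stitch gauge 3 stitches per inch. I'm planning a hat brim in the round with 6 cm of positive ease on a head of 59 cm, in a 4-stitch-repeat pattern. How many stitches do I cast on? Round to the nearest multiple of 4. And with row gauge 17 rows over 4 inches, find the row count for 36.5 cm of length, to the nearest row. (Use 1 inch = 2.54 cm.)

Cast on 76 stitches; work 61 rows.

Finished = 59 + 6 = 65 cm.
65 cm × 1/2.54 = 25.59 inches.
3/1 = 3 sts per in; 25.59 × 3 = 76.77 sts.
Nearest multiple of 4 → 76.
36.5 cm = 14.37 inches; × 4.25 = 61.07 → 61 rows.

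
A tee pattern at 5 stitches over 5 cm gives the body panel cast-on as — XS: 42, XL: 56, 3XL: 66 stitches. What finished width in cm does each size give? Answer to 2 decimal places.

XS 42.00 cm; XL 56.00 cm; 3XL 66.00 cm.

5/5 = 1 sts per cm.
XS: 42 / 1 = 42.000 → 42.00 cm.
XL: 56 / 1 = 56.000 → 56.00 cm.
3XL: 66 / 1 = 66.000 → 66.00 cm.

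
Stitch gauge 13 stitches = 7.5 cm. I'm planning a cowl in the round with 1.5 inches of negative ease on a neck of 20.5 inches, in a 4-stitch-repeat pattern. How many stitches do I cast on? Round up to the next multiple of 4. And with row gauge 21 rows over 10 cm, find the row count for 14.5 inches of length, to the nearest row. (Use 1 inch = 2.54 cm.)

Finished = 20.5 − 1.5 = 19 inches.
19 inches × 2.54 = 48.26 cm.
13/7.5 = 1.733 sts per cm; 48.26 × 1.733 = 83.65 sts.
Next multiple of 4 → 84.
14.5 inches = 36.83 cm; × 2.1 = 77.34 → 77 rows.

Cast on 84 stitches; work 77 rows.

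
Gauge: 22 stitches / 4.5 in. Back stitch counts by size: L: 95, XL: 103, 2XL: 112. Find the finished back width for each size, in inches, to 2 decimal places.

22/4.5 = 4.889 sts per in.
L: 95 / 4.889 = 19.432 → 19.43 in.
XL: 103 / 4.889 = 21.068 → 21.07 in.
2XL: 112 / 4.889 = 22.909 → 22.91 in.

L 19.43 inches; XL 21.07 inches; 2XL 22.91 inches.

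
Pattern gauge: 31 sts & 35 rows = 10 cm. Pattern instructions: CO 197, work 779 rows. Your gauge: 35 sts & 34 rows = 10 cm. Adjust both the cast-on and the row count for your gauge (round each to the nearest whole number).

Cast on 222 stitches; work 757 rows.

Stitches: 197 × 35/31 = 222.42 → 222.
Rows: 779 × 34/35 = 756.74 → 757.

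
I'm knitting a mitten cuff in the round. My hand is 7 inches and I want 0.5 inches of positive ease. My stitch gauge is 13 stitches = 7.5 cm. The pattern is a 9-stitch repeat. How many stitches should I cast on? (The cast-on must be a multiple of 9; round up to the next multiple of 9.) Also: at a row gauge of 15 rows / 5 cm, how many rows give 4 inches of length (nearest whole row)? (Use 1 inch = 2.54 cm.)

Cast on 36 stitches; work 30 rows.

Finished = 7 + 0.5 = 7.5 inches.
7.5 inches × 2.54 = 19.05 cm.
13/7.5 = 1.733 sts per cm; 19.05 × 1.733 = 33.02 sts.
Next multiple of 9 → 36.
4 inches = 10.16 cm; × 3 = 30.48 → 30 rows.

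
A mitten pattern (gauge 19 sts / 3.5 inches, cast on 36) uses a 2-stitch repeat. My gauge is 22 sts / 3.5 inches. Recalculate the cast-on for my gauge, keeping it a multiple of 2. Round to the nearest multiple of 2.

Cast on 42 stitches.

36 × 22 / 19 = 41.68.
Nearest multiple of 2: 42.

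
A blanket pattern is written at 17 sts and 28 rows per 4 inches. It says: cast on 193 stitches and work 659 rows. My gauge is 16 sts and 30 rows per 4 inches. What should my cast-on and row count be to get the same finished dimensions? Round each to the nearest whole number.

Stitches: 193 × 16/17 = 181.65 → 182.
Rows: 659 × 30/28 = 706.07 → 706.

Cast on 182 stitches; work 706 rows.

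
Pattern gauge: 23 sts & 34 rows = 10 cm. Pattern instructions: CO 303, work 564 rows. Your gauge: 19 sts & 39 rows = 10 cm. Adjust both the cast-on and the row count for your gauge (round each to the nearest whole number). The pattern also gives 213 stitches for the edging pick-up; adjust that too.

Cast on 250 stitches; work 647 rows; edging pick-up 176 stitches.

Stitches: 303 × 19/23 = 250.30 → 250.
Rows: 564 × 39/34 = 646.94 → 647.
edging pick-up: 213 × 19/23 = 175.96 → 176.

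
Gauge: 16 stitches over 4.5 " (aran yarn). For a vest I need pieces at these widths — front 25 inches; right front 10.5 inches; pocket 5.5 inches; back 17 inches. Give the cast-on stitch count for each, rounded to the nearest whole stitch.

front 89; right front 37; pocket 20; back 60.

Rate = 16/4.5 = 3.556 sts per in.
front: 25 × 3.556 = 88.89 → 89.
right front: 10.5 × 3.556 = 37.33 → 37.
pocket: 5.5 × 3.556 = 19.56 → 20.
back: 17 × 3.556 = 60.44 → 60.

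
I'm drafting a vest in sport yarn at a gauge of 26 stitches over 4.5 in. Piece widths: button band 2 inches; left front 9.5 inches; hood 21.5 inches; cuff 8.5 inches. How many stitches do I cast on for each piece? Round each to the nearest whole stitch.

button band 12; left front 55; hood 124; cuff 49.

Rate = 26/4.5 = 5.778 sts per in.
button band: 2 × 5.778 = 11.56 → 12.
left front: 9.5 × 5.778 = 54.89 → 55.
hood: 21.5 × 5.778 = 124.22 → 124.
cuff: 8.5 × 5.778 = 49.11 → 49.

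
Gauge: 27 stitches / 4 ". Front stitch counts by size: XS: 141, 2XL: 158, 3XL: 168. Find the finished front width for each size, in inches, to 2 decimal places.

XS 20.89 inches; 2XL 23.41 inches; 3XL 24.89 inches.

27/4 = 6.75 sts per in.
XS: 141 / 6.75 = 20.889 → 20.89 in.
2XL: 158 / 6.75 = 23.407 → 23.41 in.
3XL: 168 / 6.75 = 24.889 → 24.89 in.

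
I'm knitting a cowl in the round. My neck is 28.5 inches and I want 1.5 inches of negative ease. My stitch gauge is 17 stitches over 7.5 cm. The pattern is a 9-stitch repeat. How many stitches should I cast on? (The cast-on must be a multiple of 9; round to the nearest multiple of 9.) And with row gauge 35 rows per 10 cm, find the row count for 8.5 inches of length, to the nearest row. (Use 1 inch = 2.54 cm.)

Cast on 153 stitches; work 76 rows.

Finished = 28.5 − 1.5 = 27 inches.
27 inches × 2.54 = 68.58 cm.
17/7.5 = 2.267 sts per cm; 68.58 × 2.267 = 155.45 sts.
Nearest multiple of 9 → 153.
8.5 inches = 21.59 cm; × 3.5 = 75.56 → 76 rows.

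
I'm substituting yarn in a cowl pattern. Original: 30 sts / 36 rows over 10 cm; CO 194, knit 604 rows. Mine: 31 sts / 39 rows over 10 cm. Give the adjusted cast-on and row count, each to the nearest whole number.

Stitches: 194 × 31/30 = 200.47 → 200.
Rows: 604 × 39/36 = 654.33 → 654.

Cast on 200 stitches; work 654 rows.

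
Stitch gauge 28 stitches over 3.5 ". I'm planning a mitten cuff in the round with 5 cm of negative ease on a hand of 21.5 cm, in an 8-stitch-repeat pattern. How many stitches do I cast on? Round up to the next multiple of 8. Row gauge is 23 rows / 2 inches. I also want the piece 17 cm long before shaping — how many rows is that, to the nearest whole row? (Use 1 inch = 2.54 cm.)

Finished = 21.5 − 5 = 16.5 cm.
16.5 cm × 1/2.54 = 6.50 inches.
28/3.5 = 8 sts per in; 6.50 × 8 = 51.97 sts.
Next multiple of 8 → 56.
17 cm = 6.69 inches; × 11.5 = 76.97 → 77 rows.

Cast on 56 stitches; work 77 rows.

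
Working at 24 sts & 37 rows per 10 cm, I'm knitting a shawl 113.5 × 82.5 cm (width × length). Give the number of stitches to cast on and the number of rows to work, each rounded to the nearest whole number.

Stitch gauge = 24/10 = 2.4 sts/cm; 113.5 × 2.4 = 272.40 → 272 sts.
Row gauge = 37/10 = 3.7 rows/cm; 82.5 × 3.7 = 305.25 → 305 rows.

Cast on 272 stitches and work 305 rows.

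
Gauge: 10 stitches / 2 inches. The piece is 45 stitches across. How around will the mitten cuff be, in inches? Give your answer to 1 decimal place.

9.0 inches.

10 stitches / 2 inch = 5 stitches per inch.
45 / 5 = 9.00 inches.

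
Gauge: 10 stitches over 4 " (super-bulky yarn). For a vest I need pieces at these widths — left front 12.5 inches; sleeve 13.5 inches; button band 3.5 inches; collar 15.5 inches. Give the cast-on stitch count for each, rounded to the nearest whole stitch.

left front 31; sleeve 34; button band 9; collar 39.

Rate = 10/4 = 2.5 sts per in.
left front: 12.5 × 2.5 = 31.25 → 31.
sleeve: 13.5 × 2.5 = 33.75 → 34.
button band: 3.5 × 2.5 = 8.75 → 9.
collar: 15.5 × 2.5 = 38.75 → 39.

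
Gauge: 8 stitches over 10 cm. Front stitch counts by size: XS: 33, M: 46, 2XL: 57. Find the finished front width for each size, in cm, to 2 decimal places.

XS 41.25 cm; M 57.50 cm; 2XL 71.25 cm.

8/10 = 0.8 sts per cm.
XS: 33 / 0.8 = 41.250 → 41.25 cm.
M: 46 / 0.8 = 57.500 → 57.50 cm.
2XL: 57 / 0.8 = 71.250 → 71.25 cm.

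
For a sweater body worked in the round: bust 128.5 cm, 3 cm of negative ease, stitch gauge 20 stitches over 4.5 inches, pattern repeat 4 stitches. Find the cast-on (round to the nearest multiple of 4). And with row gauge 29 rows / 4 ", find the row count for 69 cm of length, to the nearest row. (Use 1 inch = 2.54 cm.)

Cast on 220 stitches; work 197 rows.

Finished = 128.5 − 3 = 125.5 cm.
125.5 cm × 1/2.54 = 49.41 inches.
20/4.5 = 4.444 sts per in; 49.41 × 4.444 = 219.60 sts.
Nearest multiple of 4 → 220.
69 cm = 27.17 inches; × 7.25 = 196.95 → 197 rows.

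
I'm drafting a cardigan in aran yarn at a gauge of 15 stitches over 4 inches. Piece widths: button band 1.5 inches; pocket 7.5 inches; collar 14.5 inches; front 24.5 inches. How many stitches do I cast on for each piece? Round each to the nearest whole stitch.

Rate = 15/4 = 3.75 sts per in.
button band: 1.5 × 3.75 = 5.62 → 6.
pocket: 7.5 × 3.75 = 28.12 → 28.
collar: 14.5 × 3.75 = 54.38 → 54.
front: 24.5 × 3.75 = 91.88 → 92.

button band 6; pocket 28; collar 54; front 92.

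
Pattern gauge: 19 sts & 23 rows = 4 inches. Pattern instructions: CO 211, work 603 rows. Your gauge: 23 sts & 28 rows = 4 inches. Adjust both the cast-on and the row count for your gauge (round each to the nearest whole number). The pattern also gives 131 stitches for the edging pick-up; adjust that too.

Stitches: 211 × 23/19 = 255.42 → 255.
Rows: 603 × 28/23 = 734.09 → 734.
edging pick-up: 131 × 23/19 = 158.58 → 159.

Cast on 255 stitches; work 734 rows; edging pick-up 159 stitches.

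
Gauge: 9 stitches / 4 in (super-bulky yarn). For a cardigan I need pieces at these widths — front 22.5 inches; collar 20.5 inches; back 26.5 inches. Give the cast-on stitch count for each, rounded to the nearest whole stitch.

front 51; collar 46; back 60.

Rate = 9/4 = 2.25 sts per in.
front: 22.5 × 2.25 = 50.62 → 51.
collar: 20.5 × 2.25 = 46.12 → 46.
back: 26.5 × 2.25 = 59.62 → 60.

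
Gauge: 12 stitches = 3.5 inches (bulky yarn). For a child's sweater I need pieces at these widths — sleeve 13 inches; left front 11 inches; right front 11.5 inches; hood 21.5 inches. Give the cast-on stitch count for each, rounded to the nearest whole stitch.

sleeve 45; left front 38; right front 39; hood 74.

Rate = 12/3.5 = 3.429 sts per in.
sleeve: 13 × 3.429 = 44.57 → 45.
left front: 11 × 3.429 = 37.71 → 38.
right front: 11.5 × 3.429 = 39.43 → 39.
hood: 21.5 × 3.429 = 73.71 → 74.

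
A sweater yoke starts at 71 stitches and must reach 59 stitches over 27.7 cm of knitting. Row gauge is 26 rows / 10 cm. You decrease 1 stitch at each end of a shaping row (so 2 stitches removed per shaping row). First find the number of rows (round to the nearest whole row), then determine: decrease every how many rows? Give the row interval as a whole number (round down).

Decrease every 12th row.

Rows = 27.7 × 2.6 = 72.0 → 72 rows.
Stitches to remove: 12 → 6 shaping rows (at 2 st each).
72 / 6 = 12.00 → every 12 rows.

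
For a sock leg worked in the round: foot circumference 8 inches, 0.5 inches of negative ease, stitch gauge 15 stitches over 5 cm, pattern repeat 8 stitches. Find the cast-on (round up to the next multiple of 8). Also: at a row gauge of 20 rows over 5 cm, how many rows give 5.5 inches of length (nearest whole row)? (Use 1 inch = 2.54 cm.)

Finished = 8 − 0.5 = 7.5 inches.
7.5 inches × 2.54 = 19.05 cm.
15/5 = 3 sts per cm; 19.05 × 3 = 57.15 sts.
Next multiple of 8 → 64.
5.5 inches = 13.97 cm; × 4 = 55.88 → 56 rows.

Cast on 64 stitches; work 56 rows.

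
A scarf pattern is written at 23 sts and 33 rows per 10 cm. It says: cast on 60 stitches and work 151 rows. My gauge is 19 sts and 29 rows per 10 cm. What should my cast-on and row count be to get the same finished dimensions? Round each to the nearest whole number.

Stitches: 60 × 19/23 = 49.57 → 50.
Rows: 151 × 29/33 = 132.70 → 133.

Cast on 50 stitches; work 133 rows.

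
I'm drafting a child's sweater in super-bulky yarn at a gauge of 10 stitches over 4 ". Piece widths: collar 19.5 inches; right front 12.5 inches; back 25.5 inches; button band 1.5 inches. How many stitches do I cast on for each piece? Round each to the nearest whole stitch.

collar 49; right front 31; back 64; button band 4.

Rate = 10/4 = 2.5 sts per in.
collar: 19.5 × 2.5 = 48.75 → 49.
right front: 12.5 × 2.5 = 31.25 → 31.
back: 25.5 × 2.5 = 63.75 → 64.
button band: 1.5 × 2.5 = 3.75 → 4.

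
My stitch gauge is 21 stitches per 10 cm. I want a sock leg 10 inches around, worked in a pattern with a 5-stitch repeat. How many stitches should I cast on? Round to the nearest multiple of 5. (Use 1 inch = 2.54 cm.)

10 in = 10 × 2.54 = 25.40 cm.
21 / 10 = 2.1 sts/cm.
25.40 × 2.1 = 53.34 sts.
→ 55.

Cast on 55 stitches.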